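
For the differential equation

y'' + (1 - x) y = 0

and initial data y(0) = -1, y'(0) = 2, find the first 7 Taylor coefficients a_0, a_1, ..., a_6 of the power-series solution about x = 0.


Ansatz: y(x) = sum_{n>=0} a_n x^n, so y'(x) = sum_{n>=1} n a_n x^(n-1) and y''(x) = sum_{n>=2} n(n-1) a_n x^(n-2).
Substitute into P(x) y'' + Q(x) y' + R(x) y = 0 with P(x) = 1, Q(x) = 0, R(x) = 1 - x, and match powers of x.
Initial conditions: a_0 = -1, a_1 = 2.
Setting the coefficient of each power of x to zero and solving order by order (substituting the coefficients already found):
  x^0: 2 a_2 + a_0 = 0  ->  2 a_2 = -a_0 = 1  ->  a_2 = 1/2
  x^1: 6 a_3 + a_1 - a_0 = 0  ->  6 a_3 = -a_1 + a_0 = -3  ->  a_3 = -1/2
  x^2: 12 a_4 + a_2 - a_1 = 0  ->  12 a_4 = -a_2 + a_1 = 3/2  ->  a_4 = 1/8
  x^3: 20 a_5 + a_3 - a_2 = 0  ->  20 a_5 = -a_3 + a_2 = 1  ->  a_5 = 1/20
  x^4: 30 a_6 + a_4 - a_3 = 0  ->  30 a_6 = -a_4 + a_3 = -5/8  ->  a_6 = -1/48
Truncated series: y(x) = -1 + 2 x + (1/2) x^2 - (1/2) x^3 + (1/8) x^4 + (1/20) x^5 - (1/48) x^6 + O(x^7).

a_0 = -1; a_1 = 2; a_2 = 1/2; a_3 = -1/2; a_4 = 1/8; a_5 = 1/20; a_6 = -1/48


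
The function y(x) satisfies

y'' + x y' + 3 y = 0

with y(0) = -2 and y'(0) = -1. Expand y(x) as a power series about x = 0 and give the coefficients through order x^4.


Ansatz: y(x) = sum_{n>=0} a_n x^n, so y'(x) = sum_{n>=1} n a_n x^(n-1) and y''(x) = sum_{n>=2} n(n-1) a_n x^(n-2).
Substitute into P(x) y'' + Q(x) y' + R(x) y = 0 with P(x) = 1, Q(x) = x, R(x) = 3, and match powers of x.
Initial conditions: a_0 = -2, a_1 = -1.
Setting the coefficient of each power of x to zero and solving order by order (substituting the coefficients already found):
  x^0: 2 a_2 + 3 a_0 = 0  ->  2 a_2 = -3 a_0 = 6  ->  a_2 = 3
  x^1: 6 a_3 + 4 a_1 = 0  ->  6 a_3 = -4 a_1 = 4  ->  a_3 = 2/3
  x^2: 12 a_4 + 5 a_2 = 0  ->  12 a_4 = -5 a_2 = -15  ->  a_4 = -5/4
Truncated series: y(x) = -2 - x + 3 x^2 + (2/3) x^3 - (5/4) x^4 + O(x^5).

a_0 = -2; a_1 = -1; a_2 = 3; a_3 = 2/3; a_4 = -5/4


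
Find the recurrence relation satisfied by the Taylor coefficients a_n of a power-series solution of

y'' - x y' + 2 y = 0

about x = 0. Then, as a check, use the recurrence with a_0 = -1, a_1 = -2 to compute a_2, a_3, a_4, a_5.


Substitute y = sum_n a_n x^n.
y''(x) has coefficient (n+2)(n+1) a_{n+2} at x^n;
-x y'(x) has coefficient -n a_n at x^n (shift);
2 y(x) has coefficient 2 a_n at x^n.
Matching x^n: (n+2)(n+1) a_{n+2} + (-n + 2) a_n = 0.
Thus a_{n+2} = (n - 2) / ((n+1)(n+2)) * a_n.

Check with a_0 = -1, a_1 = -2 (apply the recurrence for n = 0, 1, 2, 3): a_0 = -1, a_1 = -2, a_2 = 1, a_3 = 1/3, a_4 = 0, a_5 = 1/60.

a_(n+2) = (n - 2) / ((n+1)(n+2)) * a_n; check: a_0 = -1, a_1 = -2, a_2 = 1, a_3 = 1/3, a_4 = 0, a_5 = 1/60


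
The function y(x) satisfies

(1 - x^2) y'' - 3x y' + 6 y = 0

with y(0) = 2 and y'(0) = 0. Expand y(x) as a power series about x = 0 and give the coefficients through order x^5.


Ansatz: y(x) = sum_{n>=0} a_n x^n, so y'(x) = sum_{n>=1} n a_n x^(n-1) and y''(x) = sum_{n>=2} n(n-1) a_n x^(n-2).
Substitute into P(x) y'' + Q(x) y' + R(x) y = 0 with P(x) = 1 - x^2, Q(x) = -3x, R(x) = 6, and match powers of x.
Initial conditions: a_0 = 2, a_1 = 0.
Setting the coefficient of each power of x to zero and solving order by order (substituting the coefficients already found):
  x^0: 2 a_2 + 6 a_0 = 0  ->  2 a_2 = -6 a_0 = -12  ->  a_2 = -6
  x^1: 6 a_3 + 3 a_1 = 0  ->  6 a_3 = -3 a_1 = 0  ->  a_3 = 0
  x^2: 12 a_4 - 2 a_2 = 0  ->  12 a_4 = 2 a_2 = -12  ->  a_4 = -1
  x^3: 20 a_5 - 9 a_3 = 0  ->  20 a_5 = 9 a_3 = 0  ->  a_5 = 0
Truncated series: y(x) = 2 - 6 x^2 - x^4 + O(x^6).

a_0 = 2; a_1 = 0; a_2 = -6; a_3 = 0; a_4 = -1; a_5 = 0


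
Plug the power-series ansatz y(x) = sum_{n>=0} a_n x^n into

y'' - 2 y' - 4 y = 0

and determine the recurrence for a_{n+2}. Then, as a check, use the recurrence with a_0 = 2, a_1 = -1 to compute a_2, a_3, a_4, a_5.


Substitute y = sum_n a_n x^n.
y''(x) has coefficient (n+2)(n+1) a_{n+2} at x^n;
-2 y'(x) has coefficient -2 (n+1) a_{n+1} at x^n;
-4 y(x) has coefficient -4 a_n at x^n.
Matching x^n: (n+2)(n+1) a_{n+2} - 2 (n+1) a_{n+1} - 4 a_n = 0.
Thus a_{n+2} = [2 (n+1) a_{n+1} + 4 a_n] / ((n+1)(n+2)).

Check with a_0 = 2, a_1 = -1 (apply the recurrence for n = 0, 1, 2, 3): a_0 = 2, a_1 = -1, a_2 = 3, a_3 = 4/3, a_4 = 5/3, a_5 = 14/15.

a_(n+2) = [2 (n+1) a_(n+1) + 4 a_n] / ((n+1)(n+2)); check: a_0 = 2, a_1 = -1, a_2 = 3, a_3 = 4/3, a_4 = 5/3, a_5 = 14/15


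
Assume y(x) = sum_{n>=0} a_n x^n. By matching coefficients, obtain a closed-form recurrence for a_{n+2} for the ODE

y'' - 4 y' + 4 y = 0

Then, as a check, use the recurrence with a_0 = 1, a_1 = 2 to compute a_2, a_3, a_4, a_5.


Substitute y = sum_n a_n x^n.
y''(x) has coefficient (n+2)(n+1) a_{n+2} at x^n;
-4 y'(x) has coefficient -4 (n+1) a_{n+1} at x^n;
4 y(x) has coefficient 4 a_n at x^n.
Matching x^n: (n+2)(n+1) a_{n+2} - 4 (n+1) a_{n+1} + 4 a_n = 0.
Thus a_{n+2} = [4 (n+1) a_{n+1} - 4 a_n] / ((n+1)(n+2)).

Check with a_0 = 1, a_1 = 2 (apply the recurrence for n = 0, 1, 2, 3): a_0 = 1, a_1 = 2, a_2 = 2, a_3 = 4/3, a_4 = 2/3, a_5 = 4/15.

a_(n+2) = [4 (n+1) a_(n+1) - 4 a_n] / ((n+1)(n+2)); check: a_0 = 1, a_1 = 2, a_2 = 2, a_3 = 4/3, a_4 = 2/3, a_5 = 4/15


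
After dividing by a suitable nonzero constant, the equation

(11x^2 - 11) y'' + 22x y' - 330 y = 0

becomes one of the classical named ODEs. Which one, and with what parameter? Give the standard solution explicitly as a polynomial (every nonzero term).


All three coefficients share the factor -11; dividing through by -11 gives  (1 - x^2) y'' - 2x y' + 30 y = 0.
This matches the Legendre equation (1 - x^2) y'' - 2x y' + n(n+1) y = 0 (note the -2x y' term) with n(n+1) = 30, so n = 5; the polynomial solution is P_5(x).
With y = sum_k a_k x^k, matching x^k gives (k+2)(k+1) a_{k+2} = [k(k+1) - n(n+1)] a_k = (k - 5)(k + 6) a_k. The right side vanishes at k = 5, so the series with the parity of 5 terminates at degree 5.
Standard normalization (P_n(1) = 1): leading coefficient (2n)!/(2^n (n!)^2) = 3628800/(32*14400) = 63/8, so a_5 = 63/8. Work downward with a_k = (k+1)(k+2) a_{k+2} / ((k - 5)(k + 6)):
  a_3 = (4)(5)(63/8) / ((3 - 5)(3 + 6)) = (315/2)/(-18) = -35/4
  a_1 = (2)(3)(-35/4) / ((1 - 5)(1 + 6)) = (-105/2)/(-28) = 15/8
Hence P_5(x) = 63 x^5/8 - 35 x^3/4 + 15 x/8.

P_5(x); series = 63 x^5/8 - 35 x^3/4 + 15 x/8


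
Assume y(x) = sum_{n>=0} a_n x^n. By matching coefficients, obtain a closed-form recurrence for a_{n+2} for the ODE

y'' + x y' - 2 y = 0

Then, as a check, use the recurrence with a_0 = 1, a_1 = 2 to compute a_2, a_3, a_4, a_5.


Substitute y = sum_n a_n x^n.
y''(x) has coefficient (n+2)(n+1) a_{n+2} at x^n;
x y'(x) has coefficient n a_n at x^n (shift);
-2 y(x) has coefficient -2 a_n at x^n.
Matching x^n: (n+2)(n+1) a_{n+2} + (n - 2) a_n = 0.
Thus a_{n+2} = (-n + 2) / ((n+1)(n+2)) * a_n.

Check with a_0 = 1, a_1 = 2 (apply the recurrence for n = 0, 1, 2, 3): a_0 = 1, a_1 = 2, a_2 = 1, a_3 = 1/3, a_4 = 0, a_5 = -1/60.

a_(n+2) = (-n + 2) / ((n+1)(n+2)) * a_n; check: a_0 = 1, a_1 = 2, a_2 = 1, a_3 = 1/3, a_4 = 0, a_5 = -1/60


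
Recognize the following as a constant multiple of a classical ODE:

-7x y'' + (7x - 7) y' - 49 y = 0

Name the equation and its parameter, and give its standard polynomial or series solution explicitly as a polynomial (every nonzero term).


All three coefficients share the factor -7; dividing through by -7 gives  x y'' + (1 - x) y' + 7 y = 0.
This matches the Laguerre equation x y'' + (1 - x) y' + n y = 0 with n = 7; the polynomial solution is L_7(x).
With y = sum_k a_k x^k, matching x^k gives (k+1)k a_{k+1} + (k+1) a_{k+1} - k a_k + n a_k = 0, i.e. (k+1)^2 a_{k+1} = (k - n) a_k = (k - 7) a_k. The right side vanishes at k = 7, so the series terminates at degree 7.
Standard normalization L_n(0) = 1 gives a_0 = 1. Work upward with a_{k+1} = (k - 7) a_k / (k+1)^2:
  a_1 = (0 - 7)(1) / 1^2 = -7/1 = -7
  a_2 = (1 - 7)(-7) / 2^2 = 42/4 = 21/2
  a_3 = (2 - 7)(21/2) / 3^2 = (-105/2)/9 = -35/6
  a_4 = (3 - 7)(-35/6) / 4^2 = (70/3)/16 = 35/24
  a_5 = (4 - 7)(35/24) / 5^2 = (-35/8)/25 = -7/40
  a_6 = (5 - 7)(-7/40) / 6^2 = (7/20)/36 = 7/720
  a_7 = (6 - 7)(7/720) / 7^2 = (-7/720)/49 = -1/5040
Hence L_7(x) = -x^7/5040 + 7 x^6/720 - 7 x^5/40 + 35 x^4/24 - 35 x^3/6 + 21 x^2/2 - 7 x + 1.

L_7(x); series = -x^7/5040 + 7 x^6/720 - 7 x^5/40 + 35 x^4/24 - 35 x^3/6 + 21 x^2/2 - 7 x + 1


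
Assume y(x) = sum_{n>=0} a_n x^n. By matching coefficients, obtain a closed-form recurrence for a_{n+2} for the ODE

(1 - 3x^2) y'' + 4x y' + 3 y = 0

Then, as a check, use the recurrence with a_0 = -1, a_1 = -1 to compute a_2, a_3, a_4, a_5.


Substitute y = sum_n a_n x^n.
(1 - 3 x^2) y'' contributes (n+2)(n+1) a_{n+2} - 3 n(n-1) a_n at x^n.
4 x y'(x) contributes 4 n a_n at x^n.
3 y(x) contributes 3 a_n at x^n.
Matching x^n: (n+2)(n+1) a_{n+2} + (-3 n(n-1) + 4 n + 3) a_n = 0.
Thus a_{n+2} = (3 n(n-1) - 4 n - 3) / ((n+1)(n+2)) * a_n.

Check with a_0 = -1, a_1 = -1 (apply the recurrence for n = 0, 1, 2, 3): a_0 = -1, a_1 = -1, a_2 = 3/2, a_3 = 7/6, a_4 = -5/8, a_5 = 7/40.

a_(n+2) = (3 n(n-1) - 4 n - 3) / ((n+1)(n+2)) * a_n; check: a_0 = -1, a_1 = -1, a_2 = 3/2, a_3 = 7/6, a_4 = -5/8, a_5 = 7/40


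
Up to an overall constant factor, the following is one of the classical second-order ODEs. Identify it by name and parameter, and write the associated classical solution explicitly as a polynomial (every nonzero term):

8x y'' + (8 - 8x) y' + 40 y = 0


All three coefficients share the factor 8; dividing through by 8 gives  x y'' + (1 - x) y' + 5 y = 0.
This matches the Laguerre equation x y'' + (1 - x) y' + n y = 0 with n = 5; the polynomial solution is L_5(x).
With y = sum_k a_k x^k, matching x^k gives (k+1)k a_{k+1} + (k+1) a_{k+1} - k a_k + n a_k = 0, i.e. (k+1)^2 a_{k+1} = (k - n) a_k = (k - 5) a_k. The right side vanishes at k = 5, so the series terminates at degree 5.
Standard normalization L_n(0) = 1 gives a_0 = 1. Work upward with a_{k+1} = (k - 5) a_k / (k+1)^2:
  a_1 = (0 - 5)(1) / 1^2 = -5/1 = -5
  a_2 = (1 - 5)(-5) / 2^2 = 20/4 = 5
  a_3 = (2 - 5)(5) / 3^2 = -15/9 = -5/3
  a_4 = (3 - 5)(-5/3) / 4^2 = (10/3)/16 = 5/24
  a_5 = (4 - 5)(5/24) / 5^2 = (-5/24)/25 = -1/120
Hence L_5(x) = -x^5/120 + 5 x^4/24 - 5 x^3/3 + 5 x^2 - 5 x + 1.

L_5(x); series = -x^5/120 + 5 x^4/24 - 5 x^3/3 + 5 x^2 - 5 x + 1


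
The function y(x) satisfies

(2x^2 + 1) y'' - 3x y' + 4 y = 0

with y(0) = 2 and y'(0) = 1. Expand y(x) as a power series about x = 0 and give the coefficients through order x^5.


Ansatz: y(x) = sum_{n>=0} a_n x^n, so y'(x) = sum_{n>=1} n a_n x^(n-1) and y''(x) = sum_{n>=2} n(n-1) a_n x^(n-2).
Substitute into P(x) y'' + Q(x) y' + R(x) y = 0 with P(x) = 2x^2 + 1, Q(x) = -3x, R(x) = 4, and match powers of x.
Initial conditions: a_0 = 2, a_1 = 1.
Setting the coefficient of each power of x to zero and solving order by order (substituting the coefficients already found):
  x^0: 2 a_2 + 4 a_0 = 0  ->  2 a_2 = -4 a_0 = -8  ->  a_2 = -4
  x^1: 6 a_3 + a_1 = 0  ->  6 a_3 = -a_1 = -1  ->  a_3 = -1/6
  x^2: 12 a_4 + 2 a_2 = 0  ->  12 a_4 = -2 a_2 = 8  ->  a_4 = 2/3
  x^3: 20 a_5 + 7 a_3 = 0  ->  20 a_5 = -7 a_3 = 7/6  ->  a_5 = 7/120
Truncated series: y(x) = 2 + x - 4 x^2 - (1/6) x^3 + (2/3) x^4 + (7/120) x^5 + O(x^6).

a_0 = 2; a_1 = 1; a_2 = -4; a_3 = -1/6; a_4 = 2/3; a_5 = 7/120


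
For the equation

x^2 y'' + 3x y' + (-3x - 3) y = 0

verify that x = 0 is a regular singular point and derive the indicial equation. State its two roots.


Divide by x^2 to reach normal form y'' + P_1(x) y' + P_2(x) y = 0 with P_1(x) = 3/x and P_2(x) = -3/x - 3/x^2.
x = 0 is a singular point because the y'-coefficient 3/x has a pole at x = 0 and the y-coefficient -3/x - 3/x^2 has a pole at x = 0.
It is a regular singular point because x P_1(x) = p(x) = 3 and x^2 P_2(x) = q(x) = -3x - 3 are polynomials, hence analytic at x = 0.
p(0) = 3,  q(0) = -3.
Indicial equation: r(r-1) + p(0) r + q(0) = 0, i.e. r^2 + (p(0) - 1) r + q(0) = 0, i.e. r^2 + 2 r - 3 = 0.
Discriminant: (2)^2 - 4(-3) = 16, so r = (-2 ± 4)/2.
Solving: r_1 = 1, r_2 = -3.

indicial: r^2 + 2 r - 3 = 0; roots r_1 = 1, r_2 = -3


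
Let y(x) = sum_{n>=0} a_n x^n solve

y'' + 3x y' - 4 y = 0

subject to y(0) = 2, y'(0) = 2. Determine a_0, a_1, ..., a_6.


Ansatz: y(x) = sum_{n>=0} a_n x^n, so y'(x) = sum_{n>=1} n a_n x^(n-1) and y''(x) = sum_{n>=2} n(n-1) a_n x^(n-2).
Substitute into P(x) y'' + Q(x) y' + R(x) y = 0 with P(x) = 1, Q(x) = 3x, R(x) = -4, and match powers of x.
Initial conditions: a_0 = 2, a_1 = 2.
Setting the coefficient of each power of x to zero and solving order by order (substituting the coefficients already found):
  x^0: 2 a_2 - 4 a_0 = 0  ->  2 a_2 = 4 a_0 = 8  ->  a_2 = 4
  x^1: 6 a_3 - a_1 = 0  ->  6 a_3 = a_1 = 2  ->  a_3 = 1/3
  x^2: 12 a_4 + 2 a_2 = 0  ->  12 a_4 = -2 a_2 = -8  ->  a_4 = -2/3
  x^3: 20 a_5 + 5 a_3 = 0  ->  20 a_5 = -5 a_3 = -5/3  ->  a_5 = -1/12
  x^4: 30 a_6 + 8 a_4 = 0  ->  30 a_6 = -8 a_4 = 16/3  ->  a_6 = 8/45
Truncated series: y(x) = 2 + 2 x + 4 x^2 + (1/3) x^3 - (2/3) x^4 - (1/12) x^5 + (8/45) x^6 + O(x^7).

a_0 = 2; a_1 = 2; a_2 = 4; a_3 = 1/3; a_4 = -2/3; a_5 = -1/12; a_6 = 8/45


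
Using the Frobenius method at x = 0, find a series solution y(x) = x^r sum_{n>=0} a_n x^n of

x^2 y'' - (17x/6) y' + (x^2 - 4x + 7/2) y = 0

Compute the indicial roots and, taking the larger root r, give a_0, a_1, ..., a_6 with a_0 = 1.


Write in Frobenius form y'' + (p(x)/x) y' + (q(x)/x^2) y = 0:
  p(x) = -17/6,  q(x) = x^2 - 4x + 7/2.
Indicial equation: r(r-1) + (-17/6) r + (7/2) = 0 -> roots r_1 = 7/3, r_2 = 3/2.
Take r = r_1 = 7/3. Let y(x) = x^r sum_{n>=0} a_n x^n with a_0 = 1.
Substitute y = x^r sum a_n x^n and match x^{r+n}. The recurrence is
  D(n) a_n - 4 a_{n-1} + 1 a_{n-2} = 0,  where D(n) = (r+n)(r+n-1) + (-17/6)(r+n) + (7/2).
  a_n = [4 a_{n-1} - 1 a_{n-2}] / D(n).
Since the indicial polynomial factors as (r - r_1)(r - r_2), D(n) = (r_1 + n - r_1)(r_1 + n - r_2) = n(n + 5/6).
Evaluating step by step (a_0 = 1):
  n = 1: D(1) = 1(1 + 5/6) = 11/6; numerator = 4(1) = 4; a_1 = (4)/(11/6) = 24/11
  n = 2: D(2) = 2(2 + 5/6) = 17/3; numerator = 4(24/11) - 1(1) = 85/11; a_2 = (85/11)/(17/3) = 15/11
  n = 3: D(3) = 3(3 + 5/6) = 23/2; numerator = 4(15/11) - 1(24/11) = 36/11; a_3 = (36/11)/(23/2) = 72/253
  n = 4: D(4) = 4(4 + 5/6) = 58/3; numerator = 4(72/253) - 1(15/11) = -57/253; a_4 = (-57/253)/(58/3) = -171/14674
  n = 5: D(5) = 5(5 + 5/6) = 175/6; numerator = 4(-171/14674) - 1(72/253) = -2430/7337; a_5 = (-2430/7337)/(175/6) = -2916/256795
  n = 6: D(6) = 6(6 + 5/6) = 41; numerator = 4(-2916/256795) - 1(-171/14674) = -17343/513590; a_6 = (-17343/513590)/(41) = -423/513590

r = 7/3; a_0 = 1; a_1 = 24/11; a_2 = 15/11; a_3 = 72/253; a_4 = -171/14674; a_5 = -2916/256795; a_6 = -423/513590


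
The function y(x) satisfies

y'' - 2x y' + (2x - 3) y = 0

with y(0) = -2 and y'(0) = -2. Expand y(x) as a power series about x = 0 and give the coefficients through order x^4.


Ansatz: y(x) = sum_{n>=0} a_n x^n, so y'(x) = sum_{n>=1} n a_n x^(n-1) and y''(x) = sum_{n>=2} n(n-1) a_n x^(n-2).
Substitute into P(x) y'' + Q(x) y' + R(x) y = 0 with P(x) = 1, Q(x) = -2x, R(x) = 2x - 3, and match powers of x.
Initial conditions: a_0 = -2, a_1 = -2.
Setting the coefficient of each power of x to zero and solving order by order (substituting the coefficients already found):
  x^0: 2 a_2 - 3 a_0 = 0  ->  2 a_2 = 3 a_0 = -6  ->  a_2 = -3
  x^1: 6 a_3 - 5 a_1 + 2 a_0 = 0  ->  6 a_3 = 5 a_1 - 2 a_0 = -6  ->  a_3 = -1
  x^2: 12 a_4 - 7 a_2 + 2 a_1 = 0  ->  12 a_4 = 7 a_2 - 2 a_1 = -17  ->  a_4 = -17/12
Truncated series: y(x) = -2 - 2 x - 3 x^2 - x^3 - (17/12) x^4 + O(x^5).

a_0 = -2; a_1 = -2; a_2 = -3; a_3 = -1; a_4 = -17/12


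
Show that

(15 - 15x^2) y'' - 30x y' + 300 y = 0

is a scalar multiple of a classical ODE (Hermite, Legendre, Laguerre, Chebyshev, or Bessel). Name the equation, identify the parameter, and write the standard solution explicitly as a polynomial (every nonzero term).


All three coefficients share the factor 15; dividing through by 15 gives  (1 - x^2) y'' - 2x y' + 20 y = 0.
This matches the Legendre equation (1 - x^2) y'' - 2x y' + n(n+1) y = 0 (note the -2x y' term) with n(n+1) = 20, so n = 4; the polynomial solution is P_4(x).
With y = sum_k a_k x^k, matching x^k gives (k+2)(k+1) a_{k+2} = [k(k+1) - n(n+1)] a_k = (k - 4)(k + 5) a_k. The right side vanishes at k = 4, so the series with the parity of 4 terminates at degree 4.
Standard normalization (P_n(1) = 1): leading coefficient (2n)!/(2^n (n!)^2) = 40320/(16*576) = 35/8, so a_4 = 35/8. Work downward with a_k = (k+1)(k+2) a_{k+2} / ((k - 4)(k + 5)):
  a_2 = (3)(4)(35/8) / ((2 - 4)(2 + 5)) = (105/2)/(-14) = -15/4
  a_0 = (1)(2)(-15/4) / ((0 - 4)(0 + 5)) = (-15/2)/(-20) = 3/8
Hence P_4(x) = 35 x^4/8 - 15 x^2/4 + 3/8.

P_4(x); series = 35 x^4/8 - 15 x^2/4 + 3/8


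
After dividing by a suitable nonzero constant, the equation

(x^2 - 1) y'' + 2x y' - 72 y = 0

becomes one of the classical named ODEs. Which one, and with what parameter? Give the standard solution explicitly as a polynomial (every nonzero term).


All three coefficients share the factor -1; dividing through by -1 gives  (1 - x^2) y'' - 2x y' + 72 y = 0.
This matches the Legendre equation (1 - x^2) y'' - 2x y' + n(n+1) y = 0 (note the -2x y' term) with n(n+1) = 72, so n = 8; the polynomial solution is P_8(x).
With y = sum_k a_k x^k, matching x^k gives (k+2)(k+1) a_{k+2} = [k(k+1) - n(n+1)] a_k = (k - 8)(k + 9) a_k. The right side vanishes at k = 8, so the series with the parity of 8 terminates at degree 8.
Standard normalization (P_n(1) = 1): leading coefficient (2n)!/(2^n (n!)^2) = 20922789888000/(256*1625702400) = 6435/128, so a_8 = 6435/128. Work downward with a_k = (k+1)(k+2) a_{k+2} / ((k - 8)(k + 9)):
  a_6 = (7)(8)(6435/128) / ((6 - 8)(6 + 9)) = (45045/16)/(-30) = -3003/32
  a_4 = (5)(6)(-3003/32) / ((4 - 8)(4 + 9)) = (-45045/16)/(-52) = 3465/64
  a_2 = (3)(4)(3465/64) / ((2 - 8)(2 + 9)) = (10395/16)/(-66) = -315/32
  a_0 = (1)(2)(-315/32) / ((0 - 8)(0 + 9)) = (-315/16)/(-72) = 35/128
Hence P_8(x) = 6435 x^8/128 - 3003 x^6/32 + 3465 x^4/64 - 315 x^2/32 + 35/128.

P_8(x); series = 6435 x^8/128 - 3003 x^6/32 + 3465 x^4/64 - 315 x^2/32 + 35/128


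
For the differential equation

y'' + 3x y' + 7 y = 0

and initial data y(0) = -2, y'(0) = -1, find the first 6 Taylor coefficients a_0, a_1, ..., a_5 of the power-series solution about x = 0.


Ansatz: y(x) = sum_{n>=0} a_n x^n, so y'(x) = sum_{n>=1} n a_n x^(n-1) and y''(x) = sum_{n>=2} n(n-1) a_n x^(n-2).
Substitute into P(x) y'' + Q(x) y' + R(x) y = 0 with P(x) = 1, Q(x) = 3x, R(x) = 7, and match powers of x.
Initial conditions: a_0 = -2, a_1 = -1.
Setting the coefficient of each power of x to zero and solving order by order (substituting the coefficients already found):
  x^0: 2 a_2 + 7 a_0 = 0  ->  2 a_2 = -7 a_0 = 14  ->  a_2 = 7
  x^1: 6 a_3 + 10 a_1 = 0  ->  6 a_3 = -10 a_1 = 10  ->  a_3 = 5/3
  x^2: 12 a_4 + 13 a_2 = 0  ->  12 a_4 = -13 a_2 = -91  ->  a_4 = -91/12
  x^3: 20 a_5 + 16 a_3 = 0  ->  20 a_5 = -16 a_3 = -80/3  ->  a_5 = -4/3
Truncated series: y(x) = -2 - x + 7 x^2 + (5/3) x^3 - (91/12) x^4 - (4/3) x^5 + O(x^6).

a_0 = -2; a_1 = -1; a_2 = 7; a_3 = 5/3; a_4 = -91/12; a_5 = -4/3


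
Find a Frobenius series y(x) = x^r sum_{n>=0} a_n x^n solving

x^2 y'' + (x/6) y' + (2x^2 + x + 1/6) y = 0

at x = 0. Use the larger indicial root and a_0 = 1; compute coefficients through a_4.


Write in Frobenius form y'' + (p(x)/x) y' + (q(x)/x^2) y = 0:
  p(x) = 1/6,  q(x) = 2x^2 + x + 1/6.
Indicial equation: r(r-1) + (1/6) r + (1/6) = 0 -> roots r_1 = 1/2, r_2 = 1/3.
Take r = r_1 = 1/2. Let y(x) = x^r sum_{n>=0} a_n x^n with a_0 = 1.
Substitute y = x^r sum a_n x^n and match x^{r+n}. The recurrence is
  D(n) a_n + 1 a_{n-1} + 2 a_{n-2} = 0,  where D(n) = (r+n)(r+n-1) + (1/6)(r+n) + (1/6).
  a_n = [-1 a_{n-1} - 2 a_{n-2}] / D(n).
Since the indicial polynomial factors as (r - r_1)(r - r_2), D(n) = (r_1 + n - r_1)(r_1 + n - r_2) = n(n + 1/6).
Evaluating step by step (a_0 = 1):
  n = 1: D(1) = 1(1 + 1/6) = 7/6; numerator = -1(1) = -1; a_1 = (-1)/(7/6) = -6/7
  n = 2: D(2) = 2(2 + 1/6) = 13/3; numerator = -1(-6/7) - 2(1) = -8/7; a_2 = (-8/7)/(13/3) = -24/91
  n = 3: D(3) = 3(3 + 1/6) = 19/2; numerator = -1(-24/91) - 2(-6/7) = 180/91; a_3 = (180/91)/(19/2) = 360/1729
  n = 4: D(4) = 4(4 + 1/6) = 50/3; numerator = -1(360/1729) - 2(-24/91) = 552/1729; a_4 = (552/1729)/(50/3) = 828/43225

r = 1/2; a_0 = 1; a_1 = -6/7; a_2 = -24/91; a_3 = 360/1729; a_4 = 828/43225


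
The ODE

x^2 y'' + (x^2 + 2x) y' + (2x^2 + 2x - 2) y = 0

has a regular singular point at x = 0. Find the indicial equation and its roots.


Divide by x^2 to reach normal form y'' + P_1(x) y' + P_2(x) y = 0 with P_1(x) = 1 + 2/x and P_2(x) = 2 + 2/x - 2/x^2.
x = 0 is a singular point because the y'-coefficient 1 + 2/x has a pole at x = 0 and the y-coefficient 2 + 2/x - 2/x^2 has a pole at x = 0.
It is a regular singular point because x P_1(x) = p(x) = x + 2 and x^2 P_2(x) = q(x) = 2x^2 + 2x - 2 are polynomials, hence analytic at x = 0.
p(0) = 2,  q(0) = -2.
Indicial equation: r(r-1) + p(0) r + q(0) = 0, i.e. r^2 + (p(0) - 1) r + q(0) = 0, i.e. r^2 + 1 r - 2 = 0.
Discriminant: (1)^2 - 4(-2) = 9, so r = (-1 ± 3)/2.
Solving: r_1 = 1, r_2 = -2.

indicial: r^2 + 1 r - 2 = 0; roots r_1 = 1, r_2 = -2


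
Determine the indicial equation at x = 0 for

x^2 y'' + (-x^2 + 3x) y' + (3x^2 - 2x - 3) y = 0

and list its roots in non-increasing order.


Divide by x^2 to reach normal form y'' + P_1(x) y' + P_2(x) y = 0 with P_1(x) = -1 + 3/x and P_2(x) = 3 - 2/x - 3/x^2.
x = 0 is a singular point because the y'-coefficient -1 + 3/x has a pole at x = 0 and the y-coefficient 3 - 2/x - 3/x^2 has a pole at x = 0.
It is a regular singular point because x P_1(x) = p(x) = 3 - x and x^2 P_2(x) = q(x) = 3x^2 - 2x - 3 are polynomials, hence analytic at x = 0.
p(0) = 3,  q(0) = -3.
Indicial equation: r(r-1) + p(0) r + q(0) = 0, i.e. r^2 + (p(0) - 1) r + q(0) = 0, i.e. r^2 + 2 r - 3 = 0.
Discriminant: (2)^2 - 4(-3) = 16, so r = (-2 ± 4)/2.
Solving: r_1 = 1, r_2 = -3.

indicial: r^2 + 2 r - 3 = 0; roots r_1 = 1, r_2 = -3


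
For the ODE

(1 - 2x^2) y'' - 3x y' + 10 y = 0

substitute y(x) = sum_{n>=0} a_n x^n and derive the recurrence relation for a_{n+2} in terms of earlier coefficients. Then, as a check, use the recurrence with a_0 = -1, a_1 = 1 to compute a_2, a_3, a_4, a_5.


Substitute y = sum_n a_n x^n.
(1 - 2 x^2) y'' contributes (n+2)(n+1) a_{n+2} - 2 n(n-1) a_n at x^n.
-3 x y'(x) contributes -3 n a_n at x^n.
10 y(x) contributes 10 a_n at x^n.
Matching x^n: (n+2)(n+1) a_{n+2} + (-2 n(n-1) - 3 n + 10) a_n = 0.
Thus a_{n+2} = (2 n(n-1) + 3 n - 10) / ((n+1)(n+2)) * a_n.

Check with a_0 = -1, a_1 = 1 (apply the recurrence for n = 0, 1, 2, 3): a_0 = -1, a_1 = 1, a_2 = 5, a_3 = -7/6, a_4 = 0, a_5 = -77/120.

a_(n+2) = (2 n(n-1) + 3 n - 10) / ((n+1)(n+2)) * a_n; check: a_0 = -1, a_1 = 1, a_2 = 5, a_3 = -7/6, a_4 = 0, a_5 = -77/120


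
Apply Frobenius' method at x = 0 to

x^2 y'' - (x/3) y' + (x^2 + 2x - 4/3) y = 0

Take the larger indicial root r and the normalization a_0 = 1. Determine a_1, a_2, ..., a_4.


Write in Frobenius form y'' + (p(x)/x) y' + (q(x)/x^2) y = 0:
  p(x) = -1/3,  q(x) = x^2 + 2x - 4/3.
Indicial equation: r(r-1) + (-1/3) r + (-4/3) = 0 -> roots r_1 = 2, r_2 = -2/3.
Take r = r_1 = 2. Let y(x) = x^r sum_{n>=0} a_n x^n with a_0 = 1.
Substitute y = x^r sum a_n x^n and match x^{r+n}. The recurrence is
  D(n) a_n + 2 a_{n-1} + 1 a_{n-2} = 0,  where D(n) = (r+n)(r+n-1) + (-1/3)(r+n) + (-4/3).
  a_n = [-2 a_{n-1} - 1 a_{n-2}] / D(n).
Since the indicial polynomial factors as (r - r_1)(r - r_2), D(n) = (r_1 + n - r_1)(r_1 + n - r_2) = n(n + 8/3).
Evaluating step by step (a_0 = 1):
  n = 1: D(1) = 1(1 + 8/3) = 11/3; numerator = -2(1) = -2; a_1 = (-2)/(11/3) = -6/11
  n = 2: D(2) = 2(2 + 8/3) = 28/3; numerator = -2(-6/11) - 1(1) = 1/11; a_2 = (1/11)/(28/3) = 3/308
  n = 3: D(3) = 3(3 + 8/3) = 17; numerator = -2(3/308) - 1(-6/11) = 81/154; a_3 = (81/154)/(17) = 81/2618
  n = 4: D(4) = 4(4 + 8/3) = 80/3; numerator = -2(81/2618) - 1(3/308) = -375/5236; a_4 = (-375/5236)/(80/3) = -225/83776

r = 2; a_0 = 1; a_1 = -6/11; a_2 = 3/308; a_3 = 81/2618; a_4 = -225/83776


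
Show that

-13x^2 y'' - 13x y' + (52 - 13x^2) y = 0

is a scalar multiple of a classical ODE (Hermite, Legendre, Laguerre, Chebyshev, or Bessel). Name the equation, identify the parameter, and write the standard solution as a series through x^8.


All three coefficients share the factor -13; dividing through by -13 gives  x^2 y'' + x y' + (x^2 - 4) y = 0.
This matches the Bessel equation x^2 y'' + x y' + (x^2 - nu^2) y = 0 with nu^2 = 4, so nu = 2; the solution bounded at x = 0 is J_2(x).
Frobenius at x = 0: indicial roots ±nu; for r = nu the recurrence k(k + 2nu) c_k = -c_{k-2} gives the standard series J_nu(x) = sum_{k>=0} (-1)^k / (k! (k+nu)!) (x/2)^(2k+nu). Evaluate the first 4 terms:
  k = 0: (-1)^0 / (0! * 2! * 2^2) x^2 = 1/(1*2*4) x^2 = (1/8) x^2
  k = 1: (-1)^1 / (1! * 3! * 2^4) x^4 = -1/(1*6*16) x^4 = (-1/96) x^4
  k = 2: (-1)^2 / (2! * 4! * 2^6) x^6 = 1/(2*24*64) x^6 = (1/3072) x^6
  k = 3: (-1)^3 / (3! * 5! * 2^8) x^8 = -1/(6*120*256) x^8 = (-1/184320) x^8
Hence J_2(x) = -x^8/184320 + x^6/3072 - x^4/96 + x^2/8 + ....

J_2(x); series = -x^8/184320 + x^6/3072 - x^4/96 + x^2/8


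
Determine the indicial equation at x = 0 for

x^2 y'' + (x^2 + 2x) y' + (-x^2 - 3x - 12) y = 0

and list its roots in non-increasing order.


Divide by x^2 to reach normal form y'' + P_1(x) y' + P_2(x) y = 0 with P_1(x) = 1 + 2/x and P_2(x) = -1 - 3/x - 12/x^2.
x = 0 is a singular point because the y'-coefficient 1 + 2/x has a pole at x = 0 and the y-coefficient -1 - 3/x - 12/x^2 has a pole at x = 0.
It is a regular singular point because x P_1(x) = p(x) = x + 2 and x^2 P_2(x) = q(x) = -x^2 - 3x - 12 are polynomials, hence analytic at x = 0.
p(0) = 2,  q(0) = -12.
Indicial equation: r(r-1) + p(0) r + q(0) = 0, i.e. r^2 + (p(0) - 1) r + q(0) = 0, i.e. r^2 + 1 r - 12 = 0.
Discriminant: (1)^2 - 4(-12) = 49, so r = (-1 ± 7)/2.
Solving: r_1 = 3, r_2 = -4.

indicial: r^2 + 1 r - 12 = 0; roots r_1 = 3, r_2 = -4


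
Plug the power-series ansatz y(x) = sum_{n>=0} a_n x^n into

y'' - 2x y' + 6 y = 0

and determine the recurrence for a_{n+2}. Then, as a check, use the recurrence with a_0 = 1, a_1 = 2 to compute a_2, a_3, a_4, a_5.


Substitute y = sum_n a_n x^n.
y''(x) has coefficient (n+2)(n+1) a_{n+2} at x^n;
-2 x y'(x) has coefficient -2 n a_n at x^n (shift);
6 y(x) has coefficient 6 a_n at x^n.
Matching x^n: (n+2)(n+1) a_{n+2} + (-2n + 6) a_n = 0.
Thus a_{n+2} = (2n - 6) / ((n+1)(n+2)) * a_n.

Check with a_0 = 1, a_1 = 2 (apply the recurrence for n = 0, 1, 2, 3): a_0 = 1, a_1 = 2, a_2 = -3, a_3 = -4/3, a_4 = 1/2, a_5 = 0.

a_(n+2) = (2n - 6) / ((n+1)(n+2)) * a_n; check: a_0 = 1, a_1 = 2, a_2 = -3, a_3 = -4/3, a_4 = 1/2, a_5 = 0


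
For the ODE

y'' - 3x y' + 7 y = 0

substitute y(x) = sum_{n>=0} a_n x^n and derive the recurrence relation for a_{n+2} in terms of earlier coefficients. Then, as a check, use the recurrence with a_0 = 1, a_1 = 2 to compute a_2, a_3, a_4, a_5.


Substitute y = sum_n a_n x^n.
y''(x) has coefficient (n+2)(n+1) a_{n+2} at x^n;
-3 x y'(x) has coefficient -3 n a_n at x^n (shift);
7 y(x) has coefficient 7 a_n at x^n.
Matching x^n: (n+2)(n+1) a_{n+2} + (-3n + 7) a_n = 0.
Thus a_{n+2} = (3n - 7) / ((n+1)(n+2)) * a_n.

Check with a_0 = 1, a_1 = 2 (apply the recurrence for n = 0, 1, 2, 3): a_0 = 1, a_1 = 2, a_2 = -7/2, a_3 = -4/3, a_4 = 7/24, a_5 = -2/15.

a_(n+2) = (3n - 7) / ((n+1)(n+2)) * a_n; check: a_0 = 1, a_1 = 2, a_2 = -7/2, a_3 = -4/3, a_4 = 7/24, a_5 = -2/15


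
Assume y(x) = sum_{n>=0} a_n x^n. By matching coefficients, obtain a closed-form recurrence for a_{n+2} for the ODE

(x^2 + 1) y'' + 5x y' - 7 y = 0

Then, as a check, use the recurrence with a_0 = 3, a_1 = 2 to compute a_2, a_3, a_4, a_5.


Substitute y = sum_n a_n x^n.
(1 + 1 x^2) y'' contributes (n+2)(n+1) a_{n+2} + n(n-1) a_n at x^n.
5 x y'(x) contributes 5 n a_n at x^n.
-7 y(x) contributes -7 a_n at x^n.
Matching x^n: (n+2)(n+1) a_{n+2} + (n(n-1) + 5 n - 7) a_n = 0.
Thus a_{n+2} = (-n(n-1) - 5 n + 7) / ((n+1)(n+2)) * a_n.

Check with a_0 = 3, a_1 = 2 (apply the recurrence for n = 0, 1, 2, 3): a_0 = 3, a_1 = 2, a_2 = 21/2, a_3 = 2/3, a_4 = -35/8, a_5 = -7/15.

a_(n+2) = (-n(n-1) - 5 n + 7) / ((n+1)(n+2)) * a_n; check: a_0 = 3, a_1 = 2, a_2 = 21/2, a_3 = 2/3, a_4 = -35/8, a_5 = -7/15


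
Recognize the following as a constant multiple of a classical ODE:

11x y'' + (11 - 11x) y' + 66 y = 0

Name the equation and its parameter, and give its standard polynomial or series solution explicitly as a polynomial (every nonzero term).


All three coefficients share the factor 11; dividing through by 11 gives  x y'' + (1 - x) y' + 6 y = 0.
This matches the Laguerre equation x y'' + (1 - x) y' + n y = 0 with n = 6; the polynomial solution is L_6(x).
With y = sum_k a_k x^k, matching x^k gives (k+1)k a_{k+1} + (k+1) a_{k+1} - k a_k + n a_k = 0, i.e. (k+1)^2 a_{k+1} = (k - n) a_k = (k - 6) a_k. The right side vanishes at k = 6, so the series terminates at degree 6.
Standard normalization L_n(0) = 1 gives a_0 = 1. Work upward with a_{k+1} = (k - 6) a_k / (k+1)^2:
  a_1 = (0 - 6)(1) / 1^2 = -6/1 = -6
  a_2 = (1 - 6)(-6) / 2^2 = 30/4 = 15/2
  a_3 = (2 - 6)(15/2) / 3^2 = -30/9 = -10/3
  a_4 = (3 - 6)(-10/3) / 4^2 = 10/16 = 5/8
  a_5 = (4 - 6)(5/8) / 5^2 = (-5/4)/25 = -1/20
  a_6 = (5 - 6)(-1/20) / 6^2 = (1/20)/36 = 1/720
Hence L_6(x) = x^6/720 - x^5/20 + 5 x^4/8 - 10 x^3/3 + 15 x^2/2 - 6 x + 1.

L_6(x); series = x^6/720 - x^5/20 + 5 x^4/8 - 10 x^3/3 + 15 x^2/2 - 6 x + 1


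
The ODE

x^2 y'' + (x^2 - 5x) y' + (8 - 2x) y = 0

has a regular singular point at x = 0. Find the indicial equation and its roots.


Divide by x^2 to reach normal form y'' + P_1(x) y' + P_2(x) y = 0 with P_1(x) = 1 - 5/x and P_2(x) = -2/x + 8/x^2.
x = 0 is a singular point because the y'-coefficient 1 - 5/x has a pole at x = 0 and the y-coefficient -2/x + 8/x^2 has a pole at x = 0.
It is a regular singular point because x P_1(x) = p(x) = x - 5 and x^2 P_2(x) = q(x) = 8 - 2x are polynomials, hence analytic at x = 0.
p(0) = -5,  q(0) = 8.
Indicial equation: r(r-1) + p(0) r + q(0) = 0, i.e. r^2 + (p(0) - 1) r + q(0) = 0, i.e. r^2 - 6 r + 8 = 0.
Discriminant: (-6)^2 - 4(8) = 4, so r = (6 ± 2)/2.
Solving: r_1 = 4, r_2 = 2.

indicial: r^2 - 6 r + 8 = 0; roots r_1 = 4, r_2 = 2


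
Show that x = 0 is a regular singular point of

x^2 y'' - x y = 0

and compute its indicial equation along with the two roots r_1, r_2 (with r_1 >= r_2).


Divide by x^2 to reach normal form y'' + P_1(x) y' + P_2(x) y = 0 with P_1(x) = 0 and P_2(x) = -1/x.
x = 0 is a singular point because the y-coefficient -1/x has a pole at x = 0.
It is a regular singular point because x P_1(x) = p(x) = 0 and x^2 P_2(x) = q(x) = -x are polynomials, hence analytic at x = 0.
p(0) = 0,  q(0) = 0.
Indicial equation: r(r-1) + p(0) r + q(0) = 0, i.e. r^2 + (p(0) - 1) r + q(0) = 0, i.e. r^2 - 1 r = 0.
Discriminant: (-1)^2 - 4(0) = 1, so r = (1 ± 1)/2.
Solving: r_1 = 1, r_2 = 0.

indicial: r^2 - 1 r = 0; roots r_1 = 1, r_2 = 0


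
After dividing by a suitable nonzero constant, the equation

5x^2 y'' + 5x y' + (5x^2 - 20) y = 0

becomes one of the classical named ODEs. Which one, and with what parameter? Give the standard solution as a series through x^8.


All three coefficients share the factor 5; dividing through by 5 gives  x^2 y'' + x y' + (x^2 - 4) y = 0.
This matches the Bessel equation x^2 y'' + x y' + (x^2 - nu^2) y = 0 with nu^2 = 4, so nu = 2; the solution bounded at x = 0 is J_2(x).
Frobenius at x = 0: indicial roots ±nu; for r = nu the recurrence k(k + 2nu) c_k = -c_{k-2} gives the standard series J_nu(x) = sum_{k>=0} (-1)^k / (k! (k+nu)!) (x/2)^(2k+nu). Evaluate the first 4 terms:
  k = 0: (-1)^0 / (0! * 2! * 2^2) x^2 = 1/(1*2*4) x^2 = (1/8) x^2
  k = 1: (-1)^1 / (1! * 3! * 2^4) x^4 = -1/(1*6*16) x^4 = (-1/96) x^4
  k = 2: (-1)^2 / (2! * 4! * 2^6) x^6 = 1/(2*24*64) x^6 = (1/3072) x^6
  k = 3: (-1)^3 / (3! * 5! * 2^8) x^8 = -1/(6*120*256) x^8 = (-1/184320) x^8
Hence J_2(x) = -x^8/184320 + x^6/3072 - x^4/96 + x^2/8 + ....

J_2(x); series = -x^8/184320 + x^6/3072 - x^4/96 + x^2/8


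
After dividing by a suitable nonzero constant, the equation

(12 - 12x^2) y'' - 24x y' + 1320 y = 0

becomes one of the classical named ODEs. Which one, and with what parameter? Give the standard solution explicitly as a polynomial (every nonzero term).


All three coefficients share the factor 12; dividing through by 12 gives  (1 - x^2) y'' - 2x y' + 110 y = 0.
This matches the Legendre equation (1 - x^2) y'' - 2x y' + n(n+1) y = 0 (note the -2x y' term) with n(n+1) = 110, so n = 10; the polynomial solution is P_10(x).
With y = sum_k a_k x^k, matching x^k gives (k+2)(k+1) a_{k+2} = [k(k+1) - n(n+1)] a_k = (k - 10)(k + 11) a_k. The right side vanishes at k = 10, so the series with the parity of 10 terminates at degree 10.
Standard normalization (P_n(1) = 1): leading coefficient (2n)!/(2^n (n!)^2) = 2432902008176640000/(1024*13168189440000) = 46189/256, so a_10 = 46189/256. Work downward with a_k = (k+1)(k+2) a_{k+2} / ((k - 10)(k + 11)):
  a_8 = (9)(10)(46189/256) / ((8 - 10)(8 + 11)) = (2078505/128)/(-38) = -109395/256
  a_6 = (7)(8)(-109395/256) / ((6 - 10)(6 + 11)) = (-765765/32)/(-68) = 45045/128
  a_4 = (5)(6)(45045/128) / ((4 - 10)(4 + 11)) = (675675/64)/(-90) = -15015/128
  a_2 = (3)(4)(-15015/128) / ((2 - 10)(2 + 11)) = (-45045/32)/(-104) = 3465/256
  a_0 = (1)(2)(3465/256) / ((0 - 10)(0 + 11)) = (3465/128)/(-110) = -63/256
Hence P_10(x) = 46189 x^10/256 - 109395 x^8/256 + 45045 x^6/128 - 15015 x^4/128 + 3465 x^2/256 - 63/256.

P_10(x); series = 46189 x^10/256 - 109395 x^8/256 + 45045 x^6/128 - 15015 x^4/128 + 3465 x^2/256 - 63/256


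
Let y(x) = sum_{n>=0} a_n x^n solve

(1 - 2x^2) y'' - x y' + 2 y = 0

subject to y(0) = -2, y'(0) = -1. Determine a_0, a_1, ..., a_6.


Ansatz: y(x) = sum_{n>=0} a_n x^n, so y'(x) = sum_{n>=1} n a_n x^(n-1) and y''(x) = sum_{n>=2} n(n-1) a_n x^(n-2).
Substitute into P(x) y'' + Q(x) y' + R(x) y = 0 with P(x) = 1 - 2x^2, Q(x) = -x, R(x) = 2, and match powers of x.
Initial conditions: a_0 = -2, a_1 = -1.
Setting the coefficient of each power of x to zero and solving order by order (substituting the coefficients already found):
  x^0: 2 a_2 + 2 a_0 = 0  ->  2 a_2 = -2 a_0 = 4  ->  a_2 = 2
  x^1: 6 a_3 + a_1 = 0  ->  6 a_3 = -a_1 = 1  ->  a_3 = 1/6
  x^2: 12 a_4 - 4 a_2 = 0  ->  12 a_4 = 4 a_2 = 8  ->  a_4 = 2/3
  x^3: 20 a_5 - 13 a_3 = 0  ->  20 a_5 = 13 a_3 = 13/6  ->  a_5 = 13/120
  x^4: 30 a_6 - 26 a_4 = 0  ->  30 a_6 = 26 a_4 = 52/3  ->  a_6 = 26/45
Truncated series: y(x) = -2 - x + 2 x^2 + (1/6) x^3 + (2/3) x^4 + (13/120) x^5 + (26/45) x^6 + O(x^7).

a_0 = -2; a_1 = -1; a_2 = 2; a_3 = 1/6; a_4 = 2/3; a_5 = 13/120; a_6 = 26/45


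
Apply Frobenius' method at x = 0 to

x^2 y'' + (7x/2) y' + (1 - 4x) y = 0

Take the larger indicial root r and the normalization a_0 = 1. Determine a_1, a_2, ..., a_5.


Write in Frobenius form y'' + (p(x)/x) y' + (q(x)/x^2) y = 0:
  p(x) = 7/2,  q(x) = 1 - 4x.
Indicial equation: r(r-1) + (7/2) r + (1) = 0 -> roots r_1 = -1/2, r_2 = -2.
Take r = r_1 = -1/2. Let y(x) = x^r sum_{n>=0} a_n x^n with a_0 = 1.
Substitute y = x^r sum a_n x^n and match x^{r+n}. The recurrence is
  D(n) a_n - 4 a_{n-1} = 0,  where D(n) = (r+n)(r+n-1) + (7/2)(r+n) + (1).
  a_n = 4 / D(n) * a_{n-1}.
Since the indicial polynomial factors as (r - r_1)(r - r_2), D(n) = (r_1 + n - r_1)(r_1 + n - r_2) = n(n + 3/2).
Evaluating step by step (a_0 = 1):
  n = 1: D(1) = 1(1 + 3/2) = 5/2; numerator = 4(1) = 4; a_1 = (4)/(5/2) = 8/5
  n = 2: D(2) = 2(2 + 3/2) = 7; numerator = 4(8/5) = 32/5; a_2 = (32/5)/(7) = 32/35
  n = 3: D(3) = 3(3 + 3/2) = 27/2; numerator = 4(32/35) = 128/35; a_3 = (128/35)/(27/2) = 256/945
  n = 4: D(4) = 4(4 + 3/2) = 22; numerator = 4(256/945) = 1024/945; a_4 = (1024/945)/(22) = 512/10395
  n = 5: D(5) = 5(5 + 3/2) = 65/2; numerator = 4(512/10395) = 2048/10395; a_5 = (2048/10395)/(65/2) = 4096/675675

r = -1/2; a_0 = 1; a_1 = 8/5; a_2 = 32/35; a_3 = 256/945; a_4 = 512/10395; a_5 = 4096/675675


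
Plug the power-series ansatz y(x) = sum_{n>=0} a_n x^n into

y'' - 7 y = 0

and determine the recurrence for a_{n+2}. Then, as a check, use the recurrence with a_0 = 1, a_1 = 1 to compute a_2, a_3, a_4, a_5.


Substitute y = sum_n a_n x^n into y'' + (const) y = 0.
y''(x) = sum_{n>=0} (n+2)(n+1) a_{n+2} x^n.
The ODE becomes sum_n [(n+2)(n+1) a_{n+2} - 7 a_n] x^n = 0.
Setting each coefficient to zero gives the recurrence:
  (n+2)(n+1) a_{n+2} - 7 a_n = 0,
  a_{n+2} = 7 / ((n+1)(n+2)) a_n.

Check with a_0 = 1, a_1 = 1 (apply the recurrence for n = 0, 1, 2, 3): a_0 = 1, a_1 = 1, a_2 = 7/2, a_3 = 7/6, a_4 = 49/24, a_5 = 49/120.

a_{n+2} = 7/((n+1)(n+2)) * a_n; check: a_0 = 1, a_1 = 1, a_2 = 7/2, a_3 = 7/6, a_4 = 49/24, a_5 = 49/120


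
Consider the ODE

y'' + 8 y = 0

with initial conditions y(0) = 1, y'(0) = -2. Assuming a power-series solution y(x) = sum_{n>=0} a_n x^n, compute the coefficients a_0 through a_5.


Ansatz: y(x) = sum_{n>=0} a_n x^n, so y'(x) = sum_{n>=1} n a_n x^(n-1) and y''(x) = sum_{n>=2} n(n-1) a_n x^(n-2).
Substitute into P(x) y'' + Q(x) y' + R(x) y = 0 with P(x) = 1, Q(x) = 0, R(x) = 8, and match powers of x.
Initial conditions: a_0 = 1, a_1 = -2.
Setting the coefficient of each power of x to zero and solving order by order (substituting the coefficients already found):
  x^0: 2 a_2 + 8 a_0 = 0  ->  2 a_2 = -8 a_0 = -8  ->  a_2 = -4
  x^1: 6 a_3 + 8 a_1 = 0  ->  6 a_3 = -8 a_1 = 16  ->  a_3 = 8/3
  x^2: 12 a_4 + 8 a_2 = 0  ->  12 a_4 = -8 a_2 = 32  ->  a_4 = 8/3
  x^3: 20 a_5 + 8 a_3 = 0  ->  20 a_5 = -8 a_3 = -64/3  ->  a_5 = -16/15
Truncated series: y(x) = 1 - 2 x - 4 x^2 + (8/3) x^3 + (8/3) x^4 - (16/15) x^5 + O(x^6).

a_0 = 1; a_1 = -2; a_2 = -4; a_3 = 8/3; a_4 = 8/3; a_5 = -16/15


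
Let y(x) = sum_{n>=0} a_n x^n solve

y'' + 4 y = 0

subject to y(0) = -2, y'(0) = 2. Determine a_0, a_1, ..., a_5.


Ansatz: y(x) = sum_{n>=0} a_n x^n, so y'(x) = sum_{n>=1} n a_n x^(n-1) and y''(x) = sum_{n>=2} n(n-1) a_n x^(n-2).
Substitute into P(x) y'' + Q(x) y' + R(x) y = 0 with P(x) = 1, Q(x) = 0, R(x) = 4, and match powers of x.
Initial conditions: a_0 = -2, a_1 = 2.
Setting the coefficient of each power of x to zero and solving order by order (substituting the coefficients already found):
  x^0: 2 a_2 + 4 a_0 = 0  ->  2 a_2 = -4 a_0 = 8  ->  a_2 = 4
  x^1: 6 a_3 + 4 a_1 = 0  ->  6 a_3 = -4 a_1 = -8  ->  a_3 = -4/3
  x^2: 12 a_4 + 4 a_2 = 0  ->  12 a_4 = -4 a_2 = -16  ->  a_4 = -4/3
  x^3: 20 a_5 + 4 a_3 = 0  ->  20 a_5 = -4 a_3 = 16/3  ->  a_5 = 4/15
Truncated series: y(x) = -2 + 2 x + 4 x^2 - (4/3) x^3 - (4/3) x^4 + (4/15) x^5 + O(x^6).

a_0 = -2; a_1 = 2; a_2 = 4; a_3 = -4/3; a_4 = -4/3; a_5 = 4/15


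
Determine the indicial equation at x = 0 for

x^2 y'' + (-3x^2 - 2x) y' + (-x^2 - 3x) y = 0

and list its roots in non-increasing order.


Divide by x^2 to reach normal form y'' + P_1(x) y' + P_2(x) y = 0 with P_1(x) = -3 - 2/x and P_2(x) = -1 - 3/x.
x = 0 is a singular point because the y'-coefficient -3 - 2/x has a pole at x = 0 and the y-coefficient -1 - 3/x has a pole at x = 0.
It is a regular singular point because x P_1(x) = p(x) = -3x - 2 and x^2 P_2(x) = q(x) = -x^2 - 3x are polynomials, hence analytic at x = 0.
p(0) = -2,  q(0) = 0.
Indicial equation: r(r-1) + p(0) r + q(0) = 0, i.e. r^2 + (p(0) - 1) r + q(0) = 0, i.e. r^2 - 3 r = 0.
Discriminant: (-3)^2 - 4(0) = 9, so r = (3 ± 3)/2.
Solving: r_1 = 3, r_2 = 0.

indicial: r^2 - 3 r = 0; roots r_1 = 3, r_2 = 0


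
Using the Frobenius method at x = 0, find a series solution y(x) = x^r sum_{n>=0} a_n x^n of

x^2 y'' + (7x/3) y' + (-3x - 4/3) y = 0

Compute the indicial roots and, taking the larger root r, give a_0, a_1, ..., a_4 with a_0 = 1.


Write in Frobenius form y'' + (p(x)/x) y' + (q(x)/x^2) y = 0:
  p(x) = 7/3,  q(x) = -3x - 4/3.
Indicial equation: r(r-1) + (7/3) r + (-4/3) = 0 -> roots r_1 = 2/3, r_2 = -2.
Take r = r_1 = 2/3. Let y(x) = x^r sum_{n>=0} a_n x^n with a_0 = 1.
Substitute y = x^r sum a_n x^n and match x^{r+n}. The recurrence is
  D(n) a_n - 3 a_{n-1} = 0,  where D(n) = (r+n)(r+n-1) + (7/3)(r+n) + (-4/3).
  a_n = 3 / D(n) * a_{n-1}.
Since the indicial polynomial factors as (r - r_1)(r - r_2), D(n) = (r_1 + n - r_1)(r_1 + n - r_2) = n(n + 8/3).
Evaluating step by step (a_0 = 1):
  n = 1: D(1) = 1(1 + 8/3) = 11/3; numerator = 3(1) = 3; a_1 = (3)/(11/3) = 9/11
  n = 2: D(2) = 2(2 + 8/3) = 28/3; numerator = 3(9/11) = 27/11; a_2 = (27/11)/(28/3) = 81/308
  n = 3: D(3) = 3(3 + 8/3) = 17; numerator = 3(81/308) = 243/308; a_3 = (243/308)/(17) = 243/5236
  n = 4: D(4) = 4(4 + 8/3) = 80/3; numerator = 3(243/5236) = 729/5236; a_4 = (729/5236)/(80/3) = 2187/418880

r = 2/3; a_0 = 1; a_1 = 9/11; a_2 = 81/308; a_3 = 243/5236; a_4 = 2187/418880
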